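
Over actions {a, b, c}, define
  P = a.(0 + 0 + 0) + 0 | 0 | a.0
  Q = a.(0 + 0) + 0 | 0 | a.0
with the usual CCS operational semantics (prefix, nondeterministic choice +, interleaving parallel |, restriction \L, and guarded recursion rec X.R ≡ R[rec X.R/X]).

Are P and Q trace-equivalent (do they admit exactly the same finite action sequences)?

trace-equivalent

P's transition system — 3 states:
  u0 = a.(0 + 0 + 0) + 0 | 0 | a.0 :: --a--▸ u1, --a--▸ u2
  u1 = 0 + 0 + 0 :: stopped
  u2 = 0 | 0 | 0 :: stopped
Q's transition system — 3 states:
  v0 = a.(0 + 0) + 0 | 0 | a.0 :: --a--▸ v1, --a--▸ v2
  v1 = 0 + 0 :: stopped
  v2 = 0 | 0 | 0 :: stopped
Partition-refinement fixed point:
  B0 = {u0, v0}
  B1 = {u1, u2, v1, v2}
u0 ∈ B0, v0 ∈ B0 → same block
Bisimilar ⇒ trace-equivalent.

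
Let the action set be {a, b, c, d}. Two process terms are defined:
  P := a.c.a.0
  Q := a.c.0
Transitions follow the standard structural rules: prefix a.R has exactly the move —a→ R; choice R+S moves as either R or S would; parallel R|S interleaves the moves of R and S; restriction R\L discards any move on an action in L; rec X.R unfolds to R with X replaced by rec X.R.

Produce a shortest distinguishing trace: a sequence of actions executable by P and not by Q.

Reachable graph of P (4 states):
  s0 = a.c.a.0 → ··a··> s1
  s1 = c.a.0 → ··c··> s2
  s2 = a.0 → ··a··> s3
  s3 = 0 → deadlocked
Reachable graph of Q (3 states):
  t0 = a.c.0 → ··a··> t1
  t1 = c.0 → ··c··> t2
  t2 = 0 → deadlocked
Trace ⟨aca⟩ through P, begin at {s0}:
  [1] a ⇒ {s1}
  [2] c ⇒ {s2}
  [3] a ⇒ {s3}
  ✓ P
Trace ⟨aca⟩ through Q, begin at {t0}:
  [1] a ⇒ {t1}
  [2] c ⇒ {t2}
  [3] a ⇒ ∅  — Q cannot continue

aca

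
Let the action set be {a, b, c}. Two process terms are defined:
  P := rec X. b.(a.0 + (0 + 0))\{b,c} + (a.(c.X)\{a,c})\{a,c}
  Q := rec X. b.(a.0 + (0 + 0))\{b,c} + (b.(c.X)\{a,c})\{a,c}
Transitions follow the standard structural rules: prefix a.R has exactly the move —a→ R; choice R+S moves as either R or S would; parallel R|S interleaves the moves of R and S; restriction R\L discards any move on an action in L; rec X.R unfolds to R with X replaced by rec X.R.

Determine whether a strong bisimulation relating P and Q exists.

not bisimilar

Reachable graph of P (3 states):
  u0 = rec X. b.(a.0 + (0 + 0))\{b,c} + (a.(c.X)\{a,c})\{a,c} → -b-> u1
  u1 = (a.0 + (0 + 0))\{b,c} → -a-> u2
  u2 = 0\{b,c} → deadlocked
Reachable graph of Q (4 states):
  v0 = rec X. b.(a.0 + (0 + 0))\{b,c} + (b.(c.X)\{a,c})\{a,c} → -b-> v1, -b-> v2
  v1 = (a.0 + (0 + 0))\{b,c} → -a-> v3
  v2 = (c.(rec X. b.(a.0 + (0 + 0))\{b,c} + (b.(c.X)\{a,c})\{a,c}))\{a,c}\{a,c} → deadlocked
  v3 = 0\{b,c} → deadlocked
Bisimilarity quotient blocks:
  B0 = {u0}
  B1 = {u1, v1}
  B2 = {u2, v2, v3}
  B3 = {v0}
u0 ∈ B0, v0 ∈ B3 → different blocks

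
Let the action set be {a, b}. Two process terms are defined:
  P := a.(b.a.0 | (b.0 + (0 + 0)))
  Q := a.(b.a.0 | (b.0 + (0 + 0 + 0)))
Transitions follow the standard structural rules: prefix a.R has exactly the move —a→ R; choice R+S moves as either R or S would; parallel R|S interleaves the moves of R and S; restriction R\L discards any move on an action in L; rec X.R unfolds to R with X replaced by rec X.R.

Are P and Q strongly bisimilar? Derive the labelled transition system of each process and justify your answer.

P's transition system — 7 states:
  u0 = a.(b.a.0 | (b.0 + (0 + 0))) has moves =a=> u1
  u1 = b.a.0 | (b.0 + (0 + 0)) has moves =b=> u2, =b=> u3
  u2 = a.0 | (b.0 + (0 + 0)) has moves =a=> u4, =b=> u5
  u3 = b.a.0 | 0 has moves =b=> u5
  u4 = 0 | (b.0 + (0 + 0)) has moves =b=> u6
  u5 = a.0 | 0 has moves =a=> u6
  u6 = 0 | 0 has moves ·
Q's transition system — 7 states:
  v0 = a.(b.a.0 | (b.0 + (0 + 0 + 0))) has moves =a=> v1
  v1 = b.a.0 | (b.0 + (0 + 0 + 0)) has moves =b=> v2, =b=> v3
  v2 = a.0 | (b.0 + (0 + 0 + 0)) has moves =a=> v4, =b=> v5
  v3 = b.a.0 | 0 has moves =b=> v5
  v4 = 0 | (b.0 + (0 + 0 + 0)) has moves =b=> v6
  v5 = a.0 | 0 has moves =a=> v6
  v6 = 0 | 0 has moves ·
Coarsest stable partition (strong bisimilarity classes):
  B0 = {u0, v0}
  B1 = {u1, v1}
  B2 = {u3, v3}
  B3 = {u5, v5}
  B4 = {u6, v6}
  B5 = {u2, v2}
  B6 = {u4, v4}
u0 ∈ B0, v0 ∈ B0 → same block

bisimilar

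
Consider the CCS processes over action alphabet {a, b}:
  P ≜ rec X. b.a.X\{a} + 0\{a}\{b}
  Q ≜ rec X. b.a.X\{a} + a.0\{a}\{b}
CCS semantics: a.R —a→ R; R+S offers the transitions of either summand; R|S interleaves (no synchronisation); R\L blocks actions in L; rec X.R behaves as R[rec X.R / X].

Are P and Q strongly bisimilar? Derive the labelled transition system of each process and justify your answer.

P's transition system — 4 states:
  u0 = rec X. b.a.X\{a} + 0\{a}\{b} :: =b=> u1
  u1 = a.(rec X. b.a.X\{a} + 0\{a}\{b})\{a} :: =a=> u2
  u2 = (rec X. b.a.X\{a} + 0\{a}\{b})\{a} :: =b=> u3
  u3 = (a.(rec X. b.a.X\{a} + 0\{a}\{b})\{a})\{a} :: (no moves)
Q's transition system — 5 states:
  v0 = rec X. b.a.X\{a} + a.0\{a}\{b} :: =a=> v1, =b=> v2
  v1 = 0\{a}\{b} :: (no moves)
  v2 = a.(rec X. b.a.X\{a} + a.0\{a}\{b})\{a} :: =a=> v3
  v3 = (rec X. b.a.X\{a} + a.0\{a}\{b})\{a} :: =b=> v4
  v4 = (a.(rec X. b.a.X\{a} + a.0\{a}\{b})\{a})\{a} :: (no moves)
Partition-refinement fixed point:
  B0 = {u0}
  B1 = {u1, v2}
  B2 = {u2, v3}
  B3 = {u3, v1, v4}
  B4 = {v0}
u0 ∈ B0, v0 ∈ B4 → different blocks

not bisimilar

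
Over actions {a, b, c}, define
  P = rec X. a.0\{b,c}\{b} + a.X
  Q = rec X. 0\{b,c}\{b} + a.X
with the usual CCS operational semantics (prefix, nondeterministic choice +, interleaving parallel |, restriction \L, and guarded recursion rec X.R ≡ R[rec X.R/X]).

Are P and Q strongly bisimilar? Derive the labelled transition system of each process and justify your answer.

NO

P's transition system — 2 states:
  p0 = rec X. a.0\{b,c}\{b} + a.X ⊢ =a=> p0, =a=> p1
  p1 = 0\{b,c}\{b} ⊢ deadlocked
Q's transition system — 1 states:
  q0 = rec X. 0\{b,c}\{b} + a.X ⊢ =a=> q0
Coarsest stable partition (strong bisimilarity classes):
  B0 = {p0}
  B1 = {p1}
  B2 = {q0}
p0 ∈ B0, q0 ∈ B2 → different blocks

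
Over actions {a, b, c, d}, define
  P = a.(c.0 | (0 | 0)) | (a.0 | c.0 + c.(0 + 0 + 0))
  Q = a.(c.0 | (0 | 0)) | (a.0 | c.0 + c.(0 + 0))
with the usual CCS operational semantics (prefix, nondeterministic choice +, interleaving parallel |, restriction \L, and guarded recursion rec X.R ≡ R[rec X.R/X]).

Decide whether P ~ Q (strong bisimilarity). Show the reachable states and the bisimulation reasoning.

bisimilar

LTS(P): 15 reachable states
  s0 = a.(c.0 | (0 | 0)) | (a.0 | c.0 + c.(0 + 0 + 0)) | --a--▸ s1, --a--▸ s2, --c--▸ s3, --c--▸ s4
  s1 = a.(c.0 | (0 | 0)) | (0 | c.0) | --a--▸ s5, --c--▸ s6
  s2 = c.0 | (0 | 0) | (a.0 | c.0 + c.(0 + 0 + 0)) | --a--▸ s5, --c--▸ s7, --c--▸ s8, --c--▸ s9
  s3 = a.(c.0 | (0 | 0)) | (0 + 0 + 0) | --a--▸ s8
  s4 = a.(c.0 | (0 | 0)) | (a.0 | 0) | --a--▸ s6, --a--▸ s9
  s5 = c.0 | (0 | 0) | (0 | c.0) | --c--▸ s10, --c--▸ s11
  s6 = a.(c.0 | (0 | 0)) | (0 | 0) | --a--▸ s11
  s7 = 0 | (0 | 0) | (a.0 | c.0 + c.(0 + 0 + 0)) | --a--▸ s10, --c--▸ s12, --c--▸ s13
  s8 = c.0 | (0 | 0) | (0 + 0 + 0) | --c--▸ s12
  s9 = c.0 | (0 | 0) | (a.0 | 0) | --a--▸ s11, --c--▸ s13
  s10 = 0 | (0 | 0) | (0 | c.0) | --c--▸ s14
  s11 = c.0 | (0 | 0) | (0 | 0) | --c--▸ s14
  s12 = 0 | (0 | 0) | (0 + 0 + 0) | deadlocked
  s13 = 0 | (0 | 0) | (a.0 | 0) | --a--▸ s14
  s14 = 0 | (0 | 0) | (0 | 0) | deadlocked
LTS(Q): 15 reachable states
  t0 = a.(c.0 | (0 | 0)) | (a.0 | c.0 + c.(0 + 0)) | --a--▸ t1, --a--▸ t2, --c--▸ t3, --c--▸ t4
  t1 = a.(c.0 | (0 | 0)) | (0 | c.0) | --a--▸ t5, --c--▸ t6
  t2 = c.0 | (0 | 0) | (a.0 | c.0 + c.(0 + 0)) | --a--▸ t5, --c--▸ t7, --c--▸ t8, --c--▸ t9
  t3 = a.(c.0 | (0 | 0)) | (0 + 0) | --a--▸ t8
  t4 = a.(c.0 | (0 | 0)) | (a.0 | 0) | --a--▸ t6, --a--▸ t9
  t5 = c.0 | (0 | 0) | (0 | c.0) | --c--▸ t10, --c--▸ t11
  t6 = a.(c.0 | (0 | 0)) | (0 | 0) | --a--▸ t11
  t7 = 0 | (0 | 0) | (a.0 | c.0 + c.(0 + 0)) | --a--▸ t10, --c--▸ t12, --c--▸ t13
  t8 = c.0 | (0 | 0) | (0 + 0) | --c--▸ t12
  t9 = c.0 | (0 | 0) | (a.0 | 0) | --a--▸ t11, --c--▸ t13
  t10 = 0 | (0 | 0) | (0 | c.0) | --c--▸ t14
  t11 = c.0 | (0 | 0) | (0 | 0) | --c--▸ t14
  t12 = 0 | (0 | 0) | (0 + 0) | deadlocked
  t13 = 0 | (0 | 0) | (a.0 | 0) | --a--▸ t14
  t14 = 0 | (0 | 0) | (0 | 0) | deadlocked
Coarsest stable partition (strong bisimilarity classes):
  B0 = {s0, t0}
  B1 = {s4, t4}
  B2 = {s3, s6, t3, t6}
  B3 = {s10, s11, s8, t10, t11, t8}
  B4 = {s12, s14, t12, t14}
  B5 = {s9, t9}
  B6 = {s13, t13}
  B7 = {s1, t1}
  B8 = {s5, t5}
  B9 = {s2, t2}
  B10 = {s7, t7}
s0 ∈ B0, t0 ∈ B0 → same block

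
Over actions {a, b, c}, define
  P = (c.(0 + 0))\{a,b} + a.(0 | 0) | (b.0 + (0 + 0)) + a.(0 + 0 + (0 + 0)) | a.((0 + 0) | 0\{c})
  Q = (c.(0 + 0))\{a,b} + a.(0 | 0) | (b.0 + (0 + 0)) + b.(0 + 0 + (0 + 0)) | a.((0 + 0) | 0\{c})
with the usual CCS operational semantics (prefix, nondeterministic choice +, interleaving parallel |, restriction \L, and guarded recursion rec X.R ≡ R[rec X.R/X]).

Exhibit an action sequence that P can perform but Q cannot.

LTS(P): 8 reachable states
  s0 = (c.(0 + 0))\{a,b} + a.(0 | 0) | (b.0 + (0 + 0)) + a.(0 + 0 + (0 + 0)) | a.((0 + 0) | 0\{c}) | =a=> s1, =a=> s2, =a=> s3, =b=> s4, =c=> s5
  s1 = (0 + 0 + (0 + 0)) | a.((0 + 0) | 0\{c}) | =a=> s6
  s2 = 0 | 0 | (b.0 + (0 + 0)) | =b=> s7
  s3 = a.(0 + 0 + (0 + 0)) | ((0 + 0) | 0\{c}) | =a=> s6
  s4 = a.(0 | 0) | 0 | =a=> s7
  s5 = (0 + 0)\{a,b} | (no moves)
  s6 = (0 + 0 + (0 + 0)) | ((0 + 0) | 0\{c}) | (no moves)
  s7 = 0 | 0 | 0 | (no moves)
LTS(Q): 8 reachable states
  t0 = (c.(0 + 0))\{a,b} + a.(0 | 0) | (b.0 + (0 + 0)) + b.(0 + 0 + (0 + 0)) | a.((0 + 0) | 0\{c}) | =a=> t1, =a=> t2, =b=> t3, =b=> t4, =c=> t5
  t1 = 0 | 0 | (b.0 + (0 + 0)) | =b=> t6
  t2 = b.(0 + 0 + (0 + 0)) | ((0 + 0) | 0\{c}) | =b=> t7
  t3 = (0 + 0 + (0 + 0)) | a.((0 + 0) | 0\{c}) | =a=> t7
  t4 = a.(0 | 0) | 0 | =a=> t6
  t5 = (0 + 0)\{a,b} | (no moves)
  t6 = 0 | 0 | 0 | (no moves)
  t7 = (0 + 0 + (0 + 0)) | ((0 + 0) | 0\{c}) | (no moves)
Executing aa from P (initial set {s0}):
  [1] a ⇒ {s1, s2, s3}
  [2] a ⇒ {s6}
  ✓ P
Executing aa from Q (initial set {t0}):
  [1] a ⇒ {t1, t2}
  [2] a ⇒ ∅ (Q stuck)

aa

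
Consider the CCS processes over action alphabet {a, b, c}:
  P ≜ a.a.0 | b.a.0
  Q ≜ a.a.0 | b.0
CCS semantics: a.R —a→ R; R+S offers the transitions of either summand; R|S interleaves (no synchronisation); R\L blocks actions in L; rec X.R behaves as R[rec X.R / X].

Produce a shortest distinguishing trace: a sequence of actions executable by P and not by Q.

aaba

Reachable graph of P (9 states):
  p0 = a.a.0 | b.a.0 has moves —a→ p1, —b→ p2
  p1 = a.0 | b.a.0 has moves —a→ p3, —b→ p4
  p2 = a.a.0 | a.0 has moves —a→ p4, —a→ p5
  p3 = 0 | b.a.0 has moves —b→ p6
  p4 = a.0 | a.0 has moves —a→ p6, —a→ p7
  p5 = a.a.0 | 0 has moves —a→ p7
  p6 = 0 | a.0 has moves —a→ p8
  p7 = a.0 | 0 has moves —a→ p8
  p8 = 0 | 0 has moves deadlocked
Reachable graph of Q (6 states):
  q0 = a.a.0 | b.0 has moves —a→ q1, —b→ q2
  q1 = a.0 | b.0 has moves —a→ q3, —b→ q4
  q2 = a.a.0 | 0 has moves —a→ q4
  q3 = 0 | b.0 has moves —b→ q5
  q4 = a.0 | 0 has moves —a→ q5
  q5 = 0 | 0 has moves deadlocked
Trace ⟨aaba⟩ through P, begin at {p0}:
  after a @ step 1: {p1}
  after a @ step 2: {p3}
  after b @ step 3: {p6}
  after a @ step 4: {p8}
  ✓ P
Trace ⟨aaba⟩ through Q, begin at {q0}:
  after a @ step 1: {q1}
  after a @ step 2: {q3}
  after b @ step 3: {q5}
  after a @ step 4: ∅ (Q stuck)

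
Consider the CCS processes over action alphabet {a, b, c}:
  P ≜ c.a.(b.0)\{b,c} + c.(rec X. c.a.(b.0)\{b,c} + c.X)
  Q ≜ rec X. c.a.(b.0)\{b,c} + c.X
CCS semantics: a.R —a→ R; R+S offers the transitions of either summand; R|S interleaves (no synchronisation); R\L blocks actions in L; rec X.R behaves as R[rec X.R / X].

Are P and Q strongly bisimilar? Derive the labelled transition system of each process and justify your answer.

LTS(P): 4 reachable states
  m0 = c.a.(b.0)\{b,c} + c.(rec X. c.a.(b.0)\{b,c} + c.X) → =c=> m1, =c=> m2
  m1 = a.(b.0)\{b,c} → =a=> m3
  m2 = rec X. c.a.(b.0)\{b,c} + c.X → =c=> m1, =c=> m2
  m3 = (b.0)\{b,c} → ·
LTS(Q): 3 reachable states
  n0 = rec X. c.a.(b.0)\{b,c} + c.X → =c=> n0, =c=> n1
  n1 = a.(b.0)\{b,c} → =a=> n2
  n2 = (b.0)\{b,c} → ·
Partition-refinement fixed point:
  B0 = {m0, m2, n0}
  B1 = {m1, n1}
  B2 = {m3, n2}
m0 ∈ B0, n0 ∈ B0 → same block

bisimilar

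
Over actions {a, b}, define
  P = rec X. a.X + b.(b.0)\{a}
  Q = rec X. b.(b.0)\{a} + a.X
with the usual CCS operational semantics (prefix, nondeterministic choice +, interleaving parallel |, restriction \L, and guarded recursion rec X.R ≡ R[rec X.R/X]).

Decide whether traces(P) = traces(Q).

Reachable graph of P (3 states):
  p0 = rec X. a.X + b.(b.0)\{a} has moves =a=> p0, =b=> p1
  p1 = (b.0)\{a} has moves =b=> p2
  p2 = 0\{a} has moves ∅
Reachable graph of Q (3 states):
  q0 = rec X. b.(b.0)\{a} + a.X has moves =a=> q0, =b=> q1
  q1 = (b.0)\{a} has moves =b=> q2
  q2 = 0\{a} has moves ∅
Partition-refinement fixed point:
  B0 = {p0, q0}
  B1 = {p1, q1}
  B2 = {p2, q2}
p0 ∈ B0, q0 ∈ B0 → same block
Bisimilar ⇒ trace-equivalent.

trace-equivalent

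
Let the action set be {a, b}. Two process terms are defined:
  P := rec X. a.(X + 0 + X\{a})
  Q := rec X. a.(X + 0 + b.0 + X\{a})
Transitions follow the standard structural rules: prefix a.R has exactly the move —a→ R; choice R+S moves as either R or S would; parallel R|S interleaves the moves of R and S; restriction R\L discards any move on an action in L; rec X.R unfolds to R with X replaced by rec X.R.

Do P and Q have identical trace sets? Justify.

traces(P) ≠ traces(Q) — witness ⟨ab⟩

Reachable graph of P (2 states):
  p0 = rec X. a.(X + 0 + X\{a}) ⊢ -a-> p1
  p1 = (rec X. a.(X + 0 + X\{a})) + 0 + (rec X. a.(X + 0 + X\{a}))\{a} ⊢ -a-> p1
Reachable graph of Q (3 states):
  q0 = rec X. a.(X + 0 + b.0 + X\{a}) ⊢ -a-> q1
  q1 = (rec X. a.(X + 0 + b.0 + X\{a})) + 0 + b.0 + (rec X. a.(X + 0 + b.0 + X\{a}))\{a} ⊢ -a-> q1, -b-> q2
  q2 = 0 ⊢ (no moves)
Executing ab from Q (initial set {q0}):
  step 1 (a): {q1}
  step 2 (b): {q2}
  ✓ Q
Executing ab from P (initial set {p0}):
  step 1 (a): {p1}
  step 2 (b): ∅  — P cannot continue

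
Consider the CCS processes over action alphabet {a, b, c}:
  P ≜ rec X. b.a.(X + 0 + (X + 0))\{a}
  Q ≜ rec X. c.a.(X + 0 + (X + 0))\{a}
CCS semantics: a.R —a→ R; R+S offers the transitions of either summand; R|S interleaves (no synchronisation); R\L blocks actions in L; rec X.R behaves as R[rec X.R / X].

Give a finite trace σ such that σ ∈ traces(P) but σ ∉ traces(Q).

b

Reachable graph of P (4 states):
  m0 = rec X. b.a.(X + 0 + (X + 0))\{a} → ··b··> m1
  m1 = a.((rec X. b.a.(X + 0 + (X + 0))\{a}) + 0 + ((rec X. b.a.(X + 0 + (X + 0))\{a}) + 0))\{a} → ··a··> m2
  m2 = ((rec X. b.a.(X + 0 + (X + 0))\{a}) + 0 + ((rec X. b.a.(X + 0 + (X + 0))\{a}) + 0))\{a} → ··b··> m3
  m3 = (a.((rec X. b.a.(X + 0 + (X + 0))\{a}) + 0 + ((rec X. b.a.(X + 0 + (X + 0))\{a}) + 0))\{a})\{a} → (no moves)
Reachable graph of Q (4 states):
  n0 = rec X. c.a.(X + 0 + (X + 0))\{a} → ··c··> n1
  n1 = a.((rec X. c.a.(X + 0 + (X + 0))\{a}) + 0 + ((rec X. c.a.(X + 0 + (X + 0))\{a}) + 0))\{a} → ··a··> n2
  n2 = ((rec X. c.a.(X + 0 + (X + 0))\{a}) + 0 + ((rec X. c.a.(X + 0 + (X + 0))\{a}) + 0))\{a} → ··c··> n3
  n3 = (a.((rec X. c.a.(X + 0 + (X + 0))\{a}) + 0 + ((rec X. c.a.(X + 0 + (X + 0))\{a}) + 0))\{a})\{a} → (no moves)
Executing b from P (initial set {m0}):
  step 1 (b): {m1}
  — P admits the full trace.
Executing b from Q (initial set {n0}):
  step 1 (b): ∅  — Q cannot continue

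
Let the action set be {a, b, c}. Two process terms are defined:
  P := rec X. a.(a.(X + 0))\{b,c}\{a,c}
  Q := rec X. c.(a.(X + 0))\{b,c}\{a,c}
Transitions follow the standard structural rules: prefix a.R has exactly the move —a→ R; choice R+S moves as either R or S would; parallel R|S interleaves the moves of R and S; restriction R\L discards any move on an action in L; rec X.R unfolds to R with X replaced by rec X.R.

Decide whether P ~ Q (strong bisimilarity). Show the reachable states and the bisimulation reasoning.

P's transition system — 2 states:
  s0 = rec X. a.(a.(X + 0))\{b,c}\{a,c} has moves --a--▸ s1
  s1 = (a.((rec X. a.(a.(X + 0))\{b,c}\{a,c}) + 0))\{b,c}\{a,c} has moves ∅
Q's transition system — 2 states:
  t0 = rec X. c.(a.(X + 0))\{b,c}\{a,c} has moves --c--▸ t1
  t1 = (a.((rec X. c.(a.(X + 0))\{b,c}\{a,c}) + 0))\{b,c}\{a,c} has moves ∅
Partition-refinement fixed point:
  B0 = {s0}
  B1 = {s1, t1}
  B2 = {t0}
s0 ∈ B0, t0 ∈ B2 → different blocks

P ≁ Q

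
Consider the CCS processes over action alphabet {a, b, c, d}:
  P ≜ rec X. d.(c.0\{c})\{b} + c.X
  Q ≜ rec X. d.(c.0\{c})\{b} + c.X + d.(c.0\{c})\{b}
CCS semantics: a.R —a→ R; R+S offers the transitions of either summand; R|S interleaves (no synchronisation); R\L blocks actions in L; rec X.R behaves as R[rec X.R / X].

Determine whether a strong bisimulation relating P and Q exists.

YES

LTS(P): 3 reachable states
  p0 = rec X. d.(c.0\{c})\{b} + c.X has moves --c--▸ p0, --d--▸ p1
  p1 = (c.0\{c})\{b} has moves --c--▸ p2
  p2 = 0\{c}\{b} has moves stopped
LTS(Q): 3 reachable states
  q0 = rec X. d.(c.0\{c})\{b} + c.X + d.(c.0\{c})\{b} has moves --c--▸ q0, --d--▸ q1
  q1 = (c.0\{c})\{b} has moves --c--▸ q2
  q2 = 0\{c}\{b} has moves stopped
Partition-refinement fixed point:
  B0 = {p0, q0}
  B1 = {p1, q1}
  B2 = {p2, q2}
p0 ∈ B0, q0 ∈ B0 → same block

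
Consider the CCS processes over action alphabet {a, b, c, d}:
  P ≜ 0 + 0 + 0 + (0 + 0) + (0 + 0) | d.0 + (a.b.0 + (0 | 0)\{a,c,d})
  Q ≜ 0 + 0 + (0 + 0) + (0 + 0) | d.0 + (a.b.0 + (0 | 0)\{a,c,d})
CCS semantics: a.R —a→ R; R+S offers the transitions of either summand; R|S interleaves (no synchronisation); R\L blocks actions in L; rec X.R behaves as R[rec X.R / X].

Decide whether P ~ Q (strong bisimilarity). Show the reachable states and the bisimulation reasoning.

LTS(P): 4 reachable states
  u0 = 0 + 0 + 0 + (0 + 0) + (0 + 0) | d.0 + (a.b.0 + (0 | 0)\{a,c,d}) → =a=> u1, =d=> u2
  u1 = b.0 → =b=> u3
  u2 = (0 + 0) | 0 → ∅
  u3 = 0 → ∅
LTS(Q): 4 reachable states
  v0 = 0 + 0 + (0 + 0) + (0 + 0) | d.0 + (a.b.0 + (0 | 0)\{a,c,d}) → =a=> v1, =d=> v2
  v1 = b.0 → =b=> v3
  v2 = (0 + 0) | 0 → ∅
  v3 = 0 → ∅
Partition-refinement fixed point:
  B0 = {u0, v0}
  B1 = {u1, v1}
  B2 = {u2, u3, v2, v3}
u0 ∈ B0, v0 ∈ B0 → same block

P ~ Q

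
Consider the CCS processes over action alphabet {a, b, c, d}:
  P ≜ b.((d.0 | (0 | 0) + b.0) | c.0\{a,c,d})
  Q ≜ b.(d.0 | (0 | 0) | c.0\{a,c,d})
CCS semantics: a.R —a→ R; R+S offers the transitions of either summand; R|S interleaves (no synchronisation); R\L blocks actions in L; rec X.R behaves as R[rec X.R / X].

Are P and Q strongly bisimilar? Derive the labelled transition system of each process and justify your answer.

P ≁ Q

Reachable graph of P (7 states):
  u0 = b.((d.0 | (0 | 0) + b.0) | c.0\{a,c,d}) :: ··b··> u1
  u1 = (d.0 | (0 | 0) + b.0) | c.0\{a,c,d} :: ··b··> u2, ··c··> u3, ··d··> u4
  u2 = 0 | c.0\{a,c,d} :: ··c··> u5
  u3 = (d.0 | (0 | 0) + b.0) | 0\{a,c,d} :: ··b··> u5, ··d··> u6
  u4 = 0 | (0 | 0) | c.0\{a,c,d} :: ··c··> u6
  u5 = 0 | 0\{a,c,d} :: ∅
  u6 = 0 | (0 | 0) | 0\{a,c,d} :: ∅
Reachable graph of Q (5 states):
  v0 = b.(d.0 | (0 | 0) | c.0\{a,c,d}) :: ··b··> v1
  v1 = d.0 | (0 | 0) | c.0\{a,c,d} :: ··c··> v2, ··d··> v3
  v2 = d.0 | (0 | 0) | 0\{a,c,d} :: ··d··> v4
  v3 = 0 | (0 | 0) | c.0\{a,c,d} :: ··c··> v4
  v4 = 0 | (0 | 0) | 0\{a,c,d} :: ∅
Bisimilarity quotient blocks:
  B0 = {u0}
  B1 = {u1}
  B2 = {u2, u4, v3}
  B3 = {u5, u6, v4}
  B4 = {u3}
  B5 = {v0}
  B6 = {v1}
  B7 = {v2}
u0 ∈ B0, v0 ∈ B5 → different blocks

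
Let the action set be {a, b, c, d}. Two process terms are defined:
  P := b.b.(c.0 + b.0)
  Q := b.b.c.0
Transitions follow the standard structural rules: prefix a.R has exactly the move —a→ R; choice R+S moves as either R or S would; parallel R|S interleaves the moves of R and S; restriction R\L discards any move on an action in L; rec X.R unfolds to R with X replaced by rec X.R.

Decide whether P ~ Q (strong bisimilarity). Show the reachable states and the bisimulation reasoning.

NO

P's transition system — 4 states:
  p0 = b.b.(c.0 + b.0) :: -b-> p1
  p1 = b.(c.0 + b.0) :: -b-> p2
  p2 = c.0 + b.0 :: -b-> p3, -c-> p3
  p3 = 0 :: ·
Q's transition system — 4 states:
  q0 = b.b.c.0 :: -b-> q1
  q1 = b.c.0 :: -b-> q2
  q2 = c.0 :: -c-> q3
  q3 = 0 :: ·
Coarsest stable partition (strong bisimilarity classes):
  B0 = {p0}
  B1 = {p1}
  B2 = {p2}
  B3 = {p3, q3}
  B4 = {q0}
  B5 = {q1}
  B6 = {q2}
p0 ∈ B0, q0 ∈ B4 → different blocks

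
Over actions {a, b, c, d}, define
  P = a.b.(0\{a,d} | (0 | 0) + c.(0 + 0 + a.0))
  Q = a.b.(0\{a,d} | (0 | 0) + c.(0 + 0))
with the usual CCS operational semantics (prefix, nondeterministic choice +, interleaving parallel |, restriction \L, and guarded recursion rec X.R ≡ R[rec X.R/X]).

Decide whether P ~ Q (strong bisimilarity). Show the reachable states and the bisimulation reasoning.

P ≁ Q

LTS(P): 5 reachable states
  u0 = a.b.(0\{a,d} | (0 | 0) + c.(0 + 0 + a.0)) | =a=> u1
  u1 = b.(0\{a,d} | (0 | 0) + c.(0 + 0 + a.0)) | =b=> u2
  u2 = 0\{a,d} | (0 | 0) + c.(0 + 0 + a.0) | =c=> u3
  u3 = 0 + 0 + a.0 | =a=> u4
  u4 = 0 | ·
LTS(Q): 4 reachable states
  v0 = a.b.(0\{a,d} | (0 | 0) + c.(0 + 0)) | =a=> v1
  v1 = b.(0\{a,d} | (0 | 0) + c.(0 + 0)) | =b=> v2
  v2 = 0\{a,d} | (0 | 0) + c.(0 + 0) | =c=> v3
  v3 = 0 + 0 | ·
Bisimilarity quotient blocks:
  B0 = {u0}
  B1 = {u1}
  B2 = {u2}
  B3 = {u3}
  B4 = {u4, v3}
  B5 = {v0}
  B6 = {v1}
  B7 = {v2}
u0 ∈ B0, v0 ∈ B5 → different blocks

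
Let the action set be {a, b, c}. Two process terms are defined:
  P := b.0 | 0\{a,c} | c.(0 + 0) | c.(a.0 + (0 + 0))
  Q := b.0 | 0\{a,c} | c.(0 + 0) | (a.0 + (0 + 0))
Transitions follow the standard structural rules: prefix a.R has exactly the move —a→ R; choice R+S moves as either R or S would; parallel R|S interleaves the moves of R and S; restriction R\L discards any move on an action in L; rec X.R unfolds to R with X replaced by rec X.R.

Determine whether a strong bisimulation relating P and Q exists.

NO

LTS(P): 12 reachable states
  u0 = b.0 | 0\{a,c} | c.(0 + 0) | c.(a.0 + (0 + 0)) :: —b→ u1, —c→ u2, —c→ u3
  u1 = 0 | 0\{a,c} | c.(0 + 0) | c.(a.0 + (0 + 0)) :: —c→ u4, —c→ u5
  u2 = b.0 | 0\{a,c} | (0 + 0) | c.(a.0 + (0 + 0)) :: —b→ u4, —c→ u6
  u3 = b.0 | 0\{a,c} | c.(0 + 0) | (a.0 + (0 + 0)) :: —a→ u7, —b→ u5, —c→ u6
  u4 = 0 | 0\{a,c} | (0 + 0) | c.(a.0 + (0 + 0)) :: —c→ u8
  u5 = 0 | 0\{a,c} | c.(0 + 0) | (a.0 + (0 + 0)) :: —a→ u9, —c→ u8
  u6 = b.0 | 0\{a,c} | (0 + 0) | (a.0 + (0 + 0)) :: —a→ u10, —b→ u8
  u7 = b.0 | 0\{a,c} | c.(0 + 0) | 0 :: —b→ u9, —c→ u10
  u8 = 0 | 0\{a,c} | (0 + 0) | (a.0 + (0 + 0)) :: —a→ u11
  u9 = 0 | 0\{a,c} | c.(0 + 0) | 0 :: —c→ u11
  u10 = b.0 | 0\{a,c} | (0 + 0) | 0 :: —b→ u11
  u11 = 0 | 0\{a,c} | (0 + 0) | 0 :: ·
LTS(Q): 8 reachable states
  v0 = b.0 | 0\{a,c} | c.(0 + 0) | (a.0 + (0 + 0)) :: —a→ v1, —b→ v2, —c→ v3
  v1 = b.0 | 0\{a,c} | c.(0 + 0) | 0 :: —b→ v4, —c→ v5
  v2 = 0 | 0\{a,c} | c.(0 + 0) | (a.0 + (0 + 0)) :: —a→ v4, —c→ v6
  v3 = b.0 | 0\{a,c} | (0 + 0) | (a.0 + (0 + 0)) :: —a→ v5, —b→ v6
  v4 = 0 | 0\{a,c} | c.(0 + 0) | 0 :: —c→ v7
  v5 = b.0 | 0\{a,c} | (0 + 0) | 0 :: —b→ v7
  v6 = 0 | 0\{a,c} | (0 + 0) | (a.0 + (0 + 0)) :: —a→ v7
  v7 = 0 | 0\{a,c} | (0 + 0) | 0 :: ·
Partition-refinement fixed point:
  B0 = {u0}
  B1 = {u1}
  B2 = {u5, v2}
  B3 = {u9, v4}
  B4 = {u11, v7}
  B5 = {u8, v6}
  B6 = {u4}
  B7 = {u2}
  B8 = {u6, v3}
  B9 = {u10, v5}
  B10 = {u3, v0}
  B11 = {u7, v1}
u0 ∈ B0, v0 ∈ B10 → different blocks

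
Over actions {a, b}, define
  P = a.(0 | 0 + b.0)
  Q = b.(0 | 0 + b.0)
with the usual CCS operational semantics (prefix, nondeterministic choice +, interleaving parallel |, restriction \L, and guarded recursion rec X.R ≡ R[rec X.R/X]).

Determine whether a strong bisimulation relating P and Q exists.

Reachable graph of P (3 states):
  s0 = a.(0 | 0 + b.0) :: —a→ s1
  s1 = 0 | 0 + b.0 :: —b→ s2
  s2 = 0 :: ∅
Reachable graph of Q (3 states):
  t0 = b.(0 | 0 + b.0) :: —b→ t1
  t1 = 0 | 0 + b.0 :: —b→ t2
  t2 = 0 :: ∅
Partition-refinement fixed point:
  B0 = {s0}
  B1 = {s1, t1}
  B2 = {s2, t2}
  B3 = {t0}
s0 ∈ B0, t0 ∈ B3 → different blocks

NO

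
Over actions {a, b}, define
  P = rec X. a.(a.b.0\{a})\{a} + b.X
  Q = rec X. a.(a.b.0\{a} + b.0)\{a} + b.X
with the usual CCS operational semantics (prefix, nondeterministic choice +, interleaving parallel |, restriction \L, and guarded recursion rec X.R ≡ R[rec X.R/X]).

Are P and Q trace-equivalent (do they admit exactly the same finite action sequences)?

P's transition system — 2 states:
  s0 = rec X. a.(a.b.0\{a})\{a} + b.X ⊢ -a-> s1, -b-> s0
  s1 = (a.b.0\{a})\{a} ⊢ ·
Q's transition system — 3 states:
  t0 = rec X. a.(a.b.0\{a} + b.0)\{a} + b.X ⊢ -a-> t1, -b-> t0
  t1 = (a.b.0\{a} + b.0)\{a} ⊢ -b-> t2
  t2 = 0\{a} ⊢ ·
Run σ = ⟨ab⟩ on Q: start {t0}
  step 1 (a): {t1}
  step 2 (b): {t2}
  — Q admits the full trace.
Run σ = ⟨ab⟩ on P: start {s0}
  step 1 (a): {s1}
  step 2 (b): ∅ (P stuck)

traces(P) ≠ traces(Q) — witness ⟨ab⟩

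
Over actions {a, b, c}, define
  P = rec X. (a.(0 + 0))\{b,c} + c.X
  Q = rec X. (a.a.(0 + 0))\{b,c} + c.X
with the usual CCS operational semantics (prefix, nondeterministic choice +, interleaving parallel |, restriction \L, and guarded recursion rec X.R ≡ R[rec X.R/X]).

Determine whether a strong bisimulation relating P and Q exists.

LTS(P): 2 reachable states
  s0 = rec X. (a.(0 + 0))\{b,c} + c.X ⊢ ··a··> s1, ··c··> s0
  s1 = (0 + 0)\{b,c} ⊢ (no moves)
LTS(Q): 3 reachable states
  t0 = rec X. (a.a.(0 + 0))\{b,c} + c.X ⊢ ··a··> t1, ··c··> t0
  t1 = (a.(0 + 0))\{b,c} ⊢ ··a··> t2
  t2 = (0 + 0)\{b,c} ⊢ (no moves)
Partition-refinement fixed point:
  B0 = {s0}
  B1 = {s1, t2}
  B2 = {t0}
  B3 = {t1}
s0 ∈ B0, t0 ∈ B2 → different blocks

P ≁ Q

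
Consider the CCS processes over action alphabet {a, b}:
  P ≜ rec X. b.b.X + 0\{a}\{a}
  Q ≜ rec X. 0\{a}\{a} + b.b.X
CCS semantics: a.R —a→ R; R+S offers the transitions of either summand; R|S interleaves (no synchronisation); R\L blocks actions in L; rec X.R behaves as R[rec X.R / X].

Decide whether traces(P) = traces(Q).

trace-equivalent

Reachable graph of P (2 states):
  m0 = rec X. b.b.X + 0\{a}\{a} :: =b=> m1
  m1 = b.(rec X. b.b.X + 0\{a}\{a}) :: =b=> m0
Reachable graph of Q (2 states):
  n0 = rec X. 0\{a}\{a} + b.b.X :: =b=> n1
  n1 = b.(rec X. 0\{a}\{a} + b.b.X) :: =b=> n0
Coarsest stable partition (strong bisimilarity classes):
  B0 = {m0, m1, n0, n1}
m0 ∈ B0, n0 ∈ B0 → same block
Bisimilar ⇒ trace-equivalent.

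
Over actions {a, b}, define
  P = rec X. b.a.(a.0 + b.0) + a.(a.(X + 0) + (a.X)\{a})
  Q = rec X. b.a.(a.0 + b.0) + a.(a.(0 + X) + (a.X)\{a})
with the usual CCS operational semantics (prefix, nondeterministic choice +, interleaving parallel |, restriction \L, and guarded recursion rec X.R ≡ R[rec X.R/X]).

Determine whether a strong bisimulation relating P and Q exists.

P's transition system — 6 states:
  m0 = rec X. b.a.(a.0 + b.0) + a.(a.(X + 0) + (a.X)\{a}) ⊢ -a-> m1, -b-> m2
  m1 = a.((rec X. b.a.(a.0 + b.0) + a.(a.(X + 0) + (a.X)\{a})) + 0) + (a.(rec X. b.a.(a.0 + b.0) + a.(a.(X + 0) + (a.X)\{a})))\{a} ⊢ -a-> m3
  m2 = a.(a.0 + b.0) ⊢ -a-> m4
  m3 = (rec X. b.a.(a.0 + b.0) + a.(a.(X + 0) + (a.X)\{a})) + 0 ⊢ -a-> m1, -b-> m2
  m4 = a.0 + b.0 ⊢ -a-> m5, -b-> m5
  m5 = 0 ⊢ ·
Q's transition system — 6 states:
  n0 = rec X. b.a.(a.0 + b.0) + a.(a.(0 + X) + (a.X)\{a}) ⊢ -a-> n1, -b-> n2
  n1 = a.(0 + (rec X. b.a.(a.0 + b.0) + a.(a.(0 + X) + (a.X)\{a}))) + (a.(rec X. b.a.(a.0 + b.0) + a.(a.(0 + X) + (a.X)\{a})))\{a} ⊢ -a-> n3
  n2 = a.(a.0 + b.0) ⊢ -a-> n4
  n3 = 0 + (rec X. b.a.(a.0 + b.0) + a.(a.(0 + X) + (a.X)\{a})) ⊢ -a-> n1, -b-> n2
  n4 = a.0 + b.0 ⊢ -a-> n5, -b-> n5
  n5 = 0 ⊢ ·
Bisimilarity quotient blocks:
  B0 = {m0, m3, n0, n3}
  B1 = {m1, n1}
  B2 = {m2, n2}
  B3 = {m4, n4}
  B4 = {m5, n5}
m0 ∈ B0, n0 ∈ B0 → same block

P ~ Q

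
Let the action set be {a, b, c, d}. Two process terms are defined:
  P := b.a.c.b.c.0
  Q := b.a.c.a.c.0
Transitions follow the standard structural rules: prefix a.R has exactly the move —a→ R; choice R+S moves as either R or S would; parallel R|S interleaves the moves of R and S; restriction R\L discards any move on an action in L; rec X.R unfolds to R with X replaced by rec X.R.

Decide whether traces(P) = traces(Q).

P's transition system — 6 states:
  u0 = b.a.c.b.c.0 | --b--▸ u1
  u1 = a.c.b.c.0 | --a--▸ u2
  u2 = c.b.c.0 | --c--▸ u3
  u3 = b.c.0 | --b--▸ u4
  u4 = c.0 | --c--▸ u5
  u5 = 0 | ·
Q's transition system — 6 states:
  v0 = b.a.c.a.c.0 | --b--▸ v1
  v1 = a.c.a.c.0 | --a--▸ v2
  v2 = c.a.c.0 | --c--▸ v3
  v3 = a.c.0 | --a--▸ v4
  v4 = c.0 | --c--▸ v5
  v5 = 0 | ·
Trace ⟨bacb⟩ through P, begin at {u0}:
  after b @ step 1: {u1}
  after a @ step 2: {u2}
  after c @ step 3: {u3}
  after b @ step 4: {u4}
  ✓ P
Trace ⟨bacb⟩ through Q, begin at {v0}:
  after b @ step 1: {v1}
  after a @ step 2: {v2}
  after c @ step 3: {v3}
  after b @ step 4: no successor for Q

NO — witness ⟨bacb⟩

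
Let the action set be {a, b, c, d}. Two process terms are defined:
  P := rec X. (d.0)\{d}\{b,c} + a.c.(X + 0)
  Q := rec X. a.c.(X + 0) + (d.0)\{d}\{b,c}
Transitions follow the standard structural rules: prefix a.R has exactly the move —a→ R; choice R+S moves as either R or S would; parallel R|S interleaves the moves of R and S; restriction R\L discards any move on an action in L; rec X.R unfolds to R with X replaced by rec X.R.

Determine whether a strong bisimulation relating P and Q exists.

bisimilar

Reachable graph of P (3 states):
  s0 = rec X. (d.0)\{d}\{b,c} + a.c.(X + 0) has moves -a-> s1
  s1 = c.((rec X. (d.0)\{d}\{b,c} + a.c.(X + 0)) + 0) has moves -c-> s2
  s2 = (rec X. (d.0)\{d}\{b,c} + a.c.(X + 0)) + 0 has moves -a-> s1
Reachable graph of Q (3 states):
  t0 = rec X. a.c.(X + 0) + (d.0)\{d}\{b,c} has moves -a-> t1
  t1 = c.((rec X. a.c.(X + 0) + (d.0)\{d}\{b,c}) + 0) has moves -c-> t2
  t2 = (rec X. a.c.(X + 0) + (d.0)\{d}\{b,c}) + 0 has moves -a-> t1
Bisimilarity quotient blocks:
  B0 = {s0, s2, t0, t2}
  B1 = {s1, t1}
s0 ∈ B0, t0 ∈ B0 → same block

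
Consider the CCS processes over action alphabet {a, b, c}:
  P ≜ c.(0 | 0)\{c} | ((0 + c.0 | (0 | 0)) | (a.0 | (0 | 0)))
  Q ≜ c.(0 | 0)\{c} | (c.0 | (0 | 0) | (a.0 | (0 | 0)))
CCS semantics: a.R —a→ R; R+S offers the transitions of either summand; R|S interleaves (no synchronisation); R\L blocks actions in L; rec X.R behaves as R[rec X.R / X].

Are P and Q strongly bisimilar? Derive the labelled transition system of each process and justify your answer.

P ~ Q

Reachable graph of P (8 states):
  u0 = c.(0 | 0)\{c} | ((0 + c.0 | (0 | 0)) | (a.0 | (0 | 0))) ⊢ =a=> u1, =c=> u2, =c=> u3
  u1 = c.(0 | 0)\{c} | ((0 + c.0 | (0 | 0)) | (0 | (0 | 0))) ⊢ =c=> u4, =c=> u5
  u2 = (0 | 0)\{c} | ((0 + c.0 | (0 | 0)) | (a.0 | (0 | 0))) ⊢ =a=> u4, =c=> u6
  u3 = c.(0 | 0)\{c} | (0 | (0 | 0) | (a.0 | (0 | 0))) ⊢ =a=> u5, =c=> u6
  u4 = (0 | 0)\{c} | ((0 + c.0 | (0 | 0)) | (0 | (0 | 0))) ⊢ =c=> u7
  u5 = c.(0 | 0)\{c} | (0 | (0 | 0) | (0 | (0 | 0))) ⊢ =c=> u7
  u6 = (0 | 0)\{c} | (0 | (0 | 0) | (a.0 | (0 | 0))) ⊢ =a=> u7
  u7 = (0 | 0)\{c} | (0 | (0 | 0) | (0 | (0 | 0))) ⊢ ∅
Reachable graph of Q (8 states):
  v0 = c.(0 | 0)\{c} | (c.0 | (0 | 0) | (a.0 | (0 | 0))) ⊢ =a=> v1, =c=> v2, =c=> v3
  v1 = c.(0 | 0)\{c} | (c.0 | (0 | 0) | (0 | (0 | 0))) ⊢ =c=> v4, =c=> v5
  v2 = (0 | 0)\{c} | (c.0 | (0 | 0) | (a.0 | (0 | 0))) ⊢ =a=> v4, =c=> v6
  v3 = c.(0 | 0)\{c} | (0 | (0 | 0) | (a.0 | (0 | 0))) ⊢ =a=> v5, =c=> v6
  v4 = (0 | 0)\{c} | (c.0 | (0 | 0) | (0 | (0 | 0))) ⊢ =c=> v7
  v5 = c.(0 | 0)\{c} | (0 | (0 | 0) | (0 | (0 | 0))) ⊢ =c=> v7
  v6 = (0 | 0)\{c} | (0 | (0 | 0) | (a.0 | (0 | 0))) ⊢ =a=> v7
  v7 = (0 | 0)\{c} | (0 | (0 | 0) | (0 | (0 | 0))) ⊢ ∅
Coarsest stable partition (strong bisimilarity classes):
  B0 = {u0, v0}
  B1 = {u1, v1}
  B2 = {u4, u5, v4, v5}
  B3 = {u7, v7}
  B4 = {u2, u3, v2, v3}
  B5 = {u6, v6}
u0 ∈ B0, v0 ∈ B0 → same block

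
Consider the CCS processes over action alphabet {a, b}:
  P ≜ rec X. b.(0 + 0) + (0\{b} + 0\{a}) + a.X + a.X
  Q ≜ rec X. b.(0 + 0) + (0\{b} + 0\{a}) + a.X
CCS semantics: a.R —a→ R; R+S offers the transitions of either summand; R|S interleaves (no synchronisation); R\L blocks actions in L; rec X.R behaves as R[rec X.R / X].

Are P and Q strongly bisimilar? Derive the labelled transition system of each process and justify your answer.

LTS(P): 2 reachable states
  u0 = rec X. b.(0 + 0) + (0\{b} + 0\{a}) + a.X + a.X has moves =a=> u0, =b=> u1
  u1 = 0 + 0 has moves ·
LTS(Q): 2 reachable states
  v0 = rec X. b.(0 + 0) + (0\{b} + 0\{a}) + a.X has moves =a=> v0, =b=> v1
  v1 = 0 + 0 has moves ·
Coarsest stable partition (strong bisimilarity classes):
  B0 = {u0, v0}
  B1 = {u1, v1}
u0 ∈ B0, v0 ∈ B0 → same block

bisimilar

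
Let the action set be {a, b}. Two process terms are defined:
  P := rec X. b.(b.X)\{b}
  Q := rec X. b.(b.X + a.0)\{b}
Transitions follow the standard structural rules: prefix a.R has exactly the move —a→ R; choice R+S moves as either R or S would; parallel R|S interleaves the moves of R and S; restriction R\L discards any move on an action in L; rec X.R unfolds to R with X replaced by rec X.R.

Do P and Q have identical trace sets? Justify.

trace-distinct — witness ⟨ba⟩

LTS(P): 2 reachable states
  s0 = rec X. b.(b.X)\{b} :: --b--▸ s1
  s1 = (b.(rec X. b.(b.X)\{b}))\{b} :: stopped
LTS(Q): 3 reachable states
  t0 = rec X. b.(b.X + a.0)\{b} :: --b--▸ t1
  t1 = (b.(rec X. b.(b.X + a.0)\{b}) + a.0)\{b} :: --a--▸ t2
  t2 = 0\{b} :: stopped
Trace ⟨ba⟩ through Q, begin at {t0}:
  after b @ step 1: {t1}
  after a @ step 2: {t2}
  ✓ Q
Trace ⟨ba⟩ through P, begin at {s0}:
  after b @ step 1: {s1}
  after a @ step 2: ∅  — P cannot continue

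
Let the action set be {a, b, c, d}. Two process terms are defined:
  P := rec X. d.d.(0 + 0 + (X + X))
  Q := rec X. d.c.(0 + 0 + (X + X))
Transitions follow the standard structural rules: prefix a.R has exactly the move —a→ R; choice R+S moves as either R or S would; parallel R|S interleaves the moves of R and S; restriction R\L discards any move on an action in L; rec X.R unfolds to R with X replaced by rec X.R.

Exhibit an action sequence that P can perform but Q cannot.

Reachable graph of P (3 states):
  m0 = rec X. d.d.(0 + 0 + (X + X)) → -d-> m1
  m1 = d.(0 + 0 + ((rec X. d.d.(0 + 0 + (X + X))) + (rec X. d.d.(0 + 0 + (X + X))))) → -d-> m2
  m2 = 0 + 0 + ((rec X. d.d.(0 + 0 + (X + X))) + (rec X. d.d.(0 + 0 + (X + X)))) → -d-> m1
Reachable graph of Q (3 states):
  n0 = rec X. d.c.(0 + 0 + (X + X)) → -d-> n1
  n1 = c.(0 + 0 + ((rec X. d.c.(0 + 0 + (X + X))) + (rec X. d.c.(0 + 0 + (X + X))))) → -c-> n2
  n2 = 0 + 0 + ((rec X. d.c.(0 + 0 + (X + X))) + (rec X. d.c.(0 + 0 + (X + X)))) → -d-> n1
Run σ = ⟨dd⟩ on P: start {m0}
  step 1 (d): {m1}
  step 2 (d): {m2}
  P completes σ.
Run σ = ⟨dd⟩ on Q: start {n0}
  step 1 (d): {n1}
  step 2 (d): ∅  — Q cannot continue

dd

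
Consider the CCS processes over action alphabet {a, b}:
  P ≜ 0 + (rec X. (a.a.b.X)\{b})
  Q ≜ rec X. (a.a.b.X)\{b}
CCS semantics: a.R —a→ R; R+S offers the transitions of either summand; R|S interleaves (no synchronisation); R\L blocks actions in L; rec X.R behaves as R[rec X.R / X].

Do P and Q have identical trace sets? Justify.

LTS(P): 3 reachable states
  s0 = 0 + (rec X. (a.a.b.X)\{b}) ⊢ -a-> s1
  s1 = (a.b.(rec X. (a.a.b.X)\{b}))\{b} ⊢ -a-> s2
  s2 = (b.(rec X. (a.a.b.X)\{b}))\{b} ⊢ stopped
LTS(Q): 3 reachable states
  t0 = rec X. (a.a.b.X)\{b} ⊢ -a-> t1
  t1 = (a.b.(rec X. (a.a.b.X)\{b}))\{b} ⊢ -a-> t2
  t2 = (b.(rec X. (a.a.b.X)\{b}))\{b} ⊢ stopped
Coarsest stable partition (strong bisimilarity classes):
  B0 = {s0, t0}
  B1 = {s1, t1}
  B2 = {s2, t2}
s0 ∈ B0, t0 ∈ B0 → same block
Bisimilar ⇒ trace-equivalent.

traces(P) = traces(Q)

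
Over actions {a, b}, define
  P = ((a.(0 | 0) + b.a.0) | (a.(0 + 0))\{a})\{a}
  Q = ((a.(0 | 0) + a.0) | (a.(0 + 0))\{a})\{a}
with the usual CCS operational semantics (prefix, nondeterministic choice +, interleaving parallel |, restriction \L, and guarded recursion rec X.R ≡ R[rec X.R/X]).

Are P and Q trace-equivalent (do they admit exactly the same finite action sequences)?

P's transition system — 2 states:
  m0 = ((a.(0 | 0) + b.a.0) | (a.(0 + 0))\{a})\{a} → --b--▸ m1
  m1 = (a.0 | (a.(0 + 0))\{a})\{a} → stopped
Q's transition system — 1 states:
  n0 = ((a.(0 | 0) + a.0) | (a.(0 + 0))\{a})\{a} → stopped
Executing b from P (initial set {m0}):
  [1] b ⇒ {m1}
  — P admits the full trace.
Executing b from Q (initial set {n0}):
  [1] b ⇒ no successor for Q

trace-distinct — witness ⟨b⟩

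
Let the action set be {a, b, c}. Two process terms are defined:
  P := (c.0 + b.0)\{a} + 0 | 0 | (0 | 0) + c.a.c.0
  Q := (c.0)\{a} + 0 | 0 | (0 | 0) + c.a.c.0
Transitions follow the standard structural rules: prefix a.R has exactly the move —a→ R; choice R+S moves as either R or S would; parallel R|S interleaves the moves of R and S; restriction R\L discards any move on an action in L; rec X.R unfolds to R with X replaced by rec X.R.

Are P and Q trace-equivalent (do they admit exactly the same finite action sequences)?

NO — witness ⟨b⟩

LTS(P): 5 reachable states
  p0 = (c.0 + b.0)\{a} + 0 | 0 | (0 | 0) + c.a.c.0 → —b→ p1, —c→ p1, —c→ p2
  p1 = 0\{a} → ·
  p2 = a.c.0 → —a→ p3
  p3 = c.0 → —c→ p4
  p4 = 0 → ·
LTS(Q): 5 reachable states
  q0 = (c.0)\{a} + 0 | 0 | (0 | 0) + c.a.c.0 → —c→ q1, —c→ q2
  q1 = 0\{a} → ·
  q2 = a.c.0 → —a→ q3
  q3 = c.0 → —c→ q4
  q4 = 0 → ·
Trace ⟨b⟩ through P, begin at {p0}:
  [1] b ⇒ {p1}
  ✓ P
Trace ⟨b⟩ through Q, begin at {q0}:
  [1] b ⇒ ∅  — Q cannot continue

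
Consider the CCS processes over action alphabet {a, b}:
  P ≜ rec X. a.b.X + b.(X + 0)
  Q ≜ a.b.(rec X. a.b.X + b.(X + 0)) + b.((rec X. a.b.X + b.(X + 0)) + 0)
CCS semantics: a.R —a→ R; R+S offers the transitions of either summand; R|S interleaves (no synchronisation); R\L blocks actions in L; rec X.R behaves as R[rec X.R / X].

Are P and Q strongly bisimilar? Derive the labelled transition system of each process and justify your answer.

P ~ Q

LTS(P): 3 reachable states
  p0 = rec X. a.b.X + b.(X + 0) has moves -a-> p1, -b-> p2
  p1 = b.(rec X. a.b.X + b.(X + 0)) has moves -b-> p0
  p2 = (rec X. a.b.X + b.(X + 0)) + 0 has moves -a-> p1, -b-> p2
LTS(Q): 4 reachable states
  q0 = a.b.(rec X. a.b.X + b.(X + 0)) + b.((rec X. a.b.X + b.(X + 0)) + 0) has moves -a-> q1, -b-> q2
  q1 = b.(rec X. a.b.X + b.(X + 0)) has moves -b-> q3
  q2 = (rec X. a.b.X + b.(X + 0)) + 0 has moves -a-> q1, -b-> q2
  q3 = rec X. a.b.X + b.(X + 0) has moves -a-> q1, -b-> q2
Partition-refinement fixed point:
  B0 = {p0, p2, q0, q2, q3}
  B1 = {p1, q1}
p0 ∈ B0, q0 ∈ B0 → same block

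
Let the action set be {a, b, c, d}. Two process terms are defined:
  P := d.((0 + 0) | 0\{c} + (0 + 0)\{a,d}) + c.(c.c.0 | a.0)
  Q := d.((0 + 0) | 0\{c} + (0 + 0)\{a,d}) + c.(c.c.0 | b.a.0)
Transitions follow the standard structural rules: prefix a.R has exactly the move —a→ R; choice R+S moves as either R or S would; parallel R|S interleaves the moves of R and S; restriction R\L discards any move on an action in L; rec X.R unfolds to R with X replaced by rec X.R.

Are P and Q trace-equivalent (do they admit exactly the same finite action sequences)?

P's transition system — 8 states:
  u0 = d.((0 + 0) | 0\{c} + (0 + 0)\{a,d}) + c.(c.c.0 | a.0) | —c→ u1, —d→ u2
  u1 = c.c.0 | a.0 | —a→ u3, —c→ u4
  u2 = (0 + 0) | 0\{c} + (0 + 0)\{a,d} | ∅
  u3 = c.c.0 | 0 | —c→ u5
  u4 = c.0 | a.0 | —a→ u5, —c→ u6
  u5 = c.0 | 0 | —c→ u7
  u6 = 0 | a.0 | —a→ u7
  u7 = 0 | 0 | ∅
Q's transition system — 11 states:
  v0 = d.((0 + 0) | 0\{c} + (0 + 0)\{a,d}) + c.(c.c.0 | b.a.0) | —c→ v1, —d→ v2
  v1 = c.c.0 | b.a.0 | —b→ v3, —c→ v4
  v2 = (0 + 0) | 0\{c} + (0 + 0)\{a,d} | ∅
  v3 = c.c.0 | a.0 | —a→ v5, —c→ v6
  v4 = c.0 | b.a.0 | —b→ v6, —c→ v7
  v5 = c.c.0 | 0 | —c→ v8
  v6 = c.0 | a.0 | —a→ v8, —c→ v9
  v7 = 0 | b.a.0 | —b→ v9
  v8 = c.0 | 0 | —c→ v10
  v9 = 0 | a.0 | —a→ v10
  v10 = 0 | 0 | ∅
Trace ⟨ca⟩ through P, begin at {u0}:
  step 1 (c): {u1}
  step 2 (a): {u3}
  ✓ P
Trace ⟨ca⟩ through Q, begin at {v0}:
  step 1 (c): {v1}
  step 2 (a): ∅ (Q stuck)

NO — witness ⟨ca⟩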